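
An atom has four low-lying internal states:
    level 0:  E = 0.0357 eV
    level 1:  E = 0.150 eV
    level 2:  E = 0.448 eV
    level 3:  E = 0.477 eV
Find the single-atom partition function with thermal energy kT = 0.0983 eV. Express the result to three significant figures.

Eᵢ/kT = 0.36317, 1.5259, 4.5575, 4.8525.
Z = Σ e^(−Eᵢ/kT) = e^(−0.36317) + e^(−1.5259) + e^(−4.5575) + e^(−4.8525) = 0.69547 + 0.21743 + 0.010488 + 0.0078088 = 0.93120.

Z = 0.931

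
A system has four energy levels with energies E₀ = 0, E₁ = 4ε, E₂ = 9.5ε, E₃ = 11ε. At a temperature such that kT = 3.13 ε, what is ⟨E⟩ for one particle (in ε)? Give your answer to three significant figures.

1.40 ε

Eᵢ/kT = 0, 1.2780, 3.0351, 3.5144.
Z = Σ e^(−Eᵢ/kT) = e^(−0) + e^(−1.2780) + e^(−3.0351) + e^(−3.5144) = 1.0000 + 0.27859 + 0.048070 + 0.029766 = 1.3564.
⟨E⟩ = Σ Eᵢ e^(−Eᵢ/kT) / Z = (0·1.0000 + 4·0.27859 + 9.5·0.048070 + 11·0.029766) / 1.3564 = 1.40 ε.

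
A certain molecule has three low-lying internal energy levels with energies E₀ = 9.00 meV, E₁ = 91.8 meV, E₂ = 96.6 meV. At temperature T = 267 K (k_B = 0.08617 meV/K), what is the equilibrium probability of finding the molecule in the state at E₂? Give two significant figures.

k_BT = 0.08617 × 267 K = 23.01 meV.
Eᵢ/kT = 0.3911, 3.990, 4.198.
Z = Σ e^(−Eᵢ/kT) = e^(−0.3911) + e^(−3.990) + e^(−4.198) = 0.6763 + 0.01850 + 0.01503 = 0.7098.
P₂ = e^(−E₂/kT) / Z = 0.01503/0.7098 = 0.021.

0.021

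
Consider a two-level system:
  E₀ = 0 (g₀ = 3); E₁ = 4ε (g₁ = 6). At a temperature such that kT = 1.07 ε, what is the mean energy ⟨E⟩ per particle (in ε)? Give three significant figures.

0.182 ε

Eᵢ/kT = 0, 3.7383.
Z = Σ gᵢe^(−Eᵢ/kT) = 3·e^(−0) + 6·e^(−3.7383) = 3.0000 + 0.14277 = 3.1428.
⟨E⟩ = Σ Eᵢ gᵢe^(−Eᵢ/kT) / Z = (0·3.0000 + 4·0.14277) / 3.1428 = 0.182 ε.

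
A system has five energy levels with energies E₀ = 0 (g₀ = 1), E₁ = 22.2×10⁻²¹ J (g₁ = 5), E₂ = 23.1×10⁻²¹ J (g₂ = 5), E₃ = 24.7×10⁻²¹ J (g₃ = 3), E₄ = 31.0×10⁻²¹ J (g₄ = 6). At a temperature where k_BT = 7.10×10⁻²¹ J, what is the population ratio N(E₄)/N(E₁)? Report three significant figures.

0.347

n₄/n₁ = (g₄/g₁) exp[−(E₄−E₁)/kT] = (6/5) × exp(−(8.8 ×10⁻²¹ J)/(7.10 ×10⁻²¹ J)) = (6/5) × exp(-1.2394) = 0.347.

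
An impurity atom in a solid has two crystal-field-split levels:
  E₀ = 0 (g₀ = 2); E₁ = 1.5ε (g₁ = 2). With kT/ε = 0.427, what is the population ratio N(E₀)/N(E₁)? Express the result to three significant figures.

n₀/n₁ = (g₀/g₁) exp[−(E₀−E₁)/kT] = (2/2) × exp(−(-1.5ε)/(0.427ε)) = (2/2) × exp(3.5129) = 33.5.

33.5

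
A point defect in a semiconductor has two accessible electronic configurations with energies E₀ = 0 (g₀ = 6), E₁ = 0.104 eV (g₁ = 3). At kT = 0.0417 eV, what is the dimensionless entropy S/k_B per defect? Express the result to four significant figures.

Eᵢ/kT = 0, 2.49400.
Z = Σ gᵢe^(−Eᵢ/kT) = 6·e^(−0) + 3·e^(−2.49400) = 6.00000 + 0.247737 = 6.24774.
⟨E⟩ = Σ EᵢPᵢ = 0.00412383 eV.
S/k_B = ln Z + ⟨E⟩/kT = ln(6.24774) + 0.00412383/0.0417 = 1.83222 + 0.0988928 = 1.931.

1.931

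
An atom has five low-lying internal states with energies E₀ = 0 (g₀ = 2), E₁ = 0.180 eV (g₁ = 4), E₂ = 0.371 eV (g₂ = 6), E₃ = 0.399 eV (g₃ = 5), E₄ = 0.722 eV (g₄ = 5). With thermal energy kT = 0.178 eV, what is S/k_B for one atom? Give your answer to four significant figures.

Eᵢ/kT = 0, 1.01124, 2.08427, 2.24157, 4.05618.
Z = Σ gᵢe^(−Eᵢ/kT) = 2·e^(−0) + 4·e^(−1.01124) + 6·e^(−2.08427) + 5·e^(−2.24157) + 5·e^(−4.05618) = 2.00000 + 1.45507 + 0.746387 + 0.531457 + 0.0865752 = 4.81949.
⟨E⟩ = Σ EᵢPᵢ = 0.168769 eV.
S/k_B = ln Z + ⟨E⟩/kT = ln(4.81949) + 0.168769/0.178 = 1.57267 + 0.948140 = 2.521.

2.521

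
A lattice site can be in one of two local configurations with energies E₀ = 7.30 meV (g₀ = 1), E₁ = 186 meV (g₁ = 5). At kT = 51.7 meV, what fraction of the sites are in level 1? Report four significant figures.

0.1362

Eᵢ/kT = 0.141199, 3.59768.
Z = Σ gᵢe^(−Eᵢ/kT) = 1·e^(−0.141199) + 5·e^(−3.59768) = 0.868316 + 0.136936 = 1.00525.
P₁ = g₁ e^(−E₁/kT) / Z = 0.136936/1.00525 = 0.1362.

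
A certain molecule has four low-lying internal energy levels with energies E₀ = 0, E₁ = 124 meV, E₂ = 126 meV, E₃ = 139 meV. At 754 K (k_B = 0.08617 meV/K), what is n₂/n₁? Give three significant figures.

0.970

k_BT = 0.08617 × 754 K = 64.972 meV.
n₂/n₁ = exp[−(E₂−E₁)/kT] = exp(−(2 meV)/(64.972 meV)) = exp(-0.030782) = 0.970.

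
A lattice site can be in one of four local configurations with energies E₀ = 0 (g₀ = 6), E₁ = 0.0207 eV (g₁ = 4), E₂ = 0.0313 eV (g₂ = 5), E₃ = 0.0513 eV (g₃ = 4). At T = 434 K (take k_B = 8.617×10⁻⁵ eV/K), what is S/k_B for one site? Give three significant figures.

2.83

k_BT = 8.617×10⁻⁵ × 434 K = 0.037398 eV.
Eᵢ/kT = 0, 0.55351, 0.83694, 1.3717.
Z = Σ gᵢe^(−Eᵢ/kT) = 6·e^(−0) + 4·e^(−0.55351) + 5·e^(−0.83694) + 4·e^(−1.3717) = 6.0000 + 2.2997 + 2.1652 + 1.0147 = 11.480.
⟨E⟩ = Σ EᵢPᵢ = 0.014584 eV.
S/k_B = ln Z + ⟨E⟩/kT = ln(11.480) + 0.014584/0.037398 = 2.4406 + 0.38997 = 2.83.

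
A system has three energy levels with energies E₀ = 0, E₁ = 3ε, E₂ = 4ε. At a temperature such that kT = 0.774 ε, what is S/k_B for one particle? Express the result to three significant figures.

Eᵢ/kT = 0, 3.8760, 5.1680.
Z = Σ e^(−Eᵢ/kT) = e^(−0) + e^(−3.8760) + e^(−5.1680) = 1.0000 + 0.020734 + 0.0056959 = 1.0264.
⟨E⟩ = Σ EᵢPᵢ = 0.082800 ε.
S/k_B = ln Z + ⟨E⟩/kT = ln(1.0264) + 0.082800/0.774 = 0.026058 + 0.10698 = 0.133.

0.133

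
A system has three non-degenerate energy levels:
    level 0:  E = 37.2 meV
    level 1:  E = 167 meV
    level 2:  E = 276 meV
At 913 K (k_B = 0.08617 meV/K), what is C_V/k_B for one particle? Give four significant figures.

0.6394

k_BT = 0.08617 × 913 K = 78.6732 meV.
Eᵢ/kT = 0.472842, 2.12271, 3.50818.
Z = Σ e^(−Eᵢ/kT) = e^(−0.472842) + e^(−2.12271) + e^(−3.50818) = 0.623229 + 0.119707 + 0.0299514 = 0.772887.
⟨E⟩ = 66.5579 meV, ⟨E²⟩ = 8387.43 meV².
C_V/k_B = (⟨E²⟩ − ⟨E⟩²)/(kT)² = (8387.43 − 4429.95)/6189.47 = 0.6394.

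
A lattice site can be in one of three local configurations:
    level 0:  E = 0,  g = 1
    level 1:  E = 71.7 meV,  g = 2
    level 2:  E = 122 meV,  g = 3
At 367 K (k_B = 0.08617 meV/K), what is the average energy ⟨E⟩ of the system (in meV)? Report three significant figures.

17.8 meV

k_BT = 0.08617 × 367 K = 31.624 meV.
Eᵢ/kT = 0, 2.2673, 3.8578.
Z = Σ gᵢe^(−Eᵢ/kT) = 1·e^(−0) + 2·e^(−2.2673) + 3·e^(−3.8578) = 1.0000 + 0.20718 + 0.063343 = 1.2705.
⟨E⟩ = Σ Eᵢ gᵢe^(−Eᵢ/kT) / Z = (0·1.0000 + 71.7·0.20718 + 122·0.063343) / 1.2705 = 17.8 meV.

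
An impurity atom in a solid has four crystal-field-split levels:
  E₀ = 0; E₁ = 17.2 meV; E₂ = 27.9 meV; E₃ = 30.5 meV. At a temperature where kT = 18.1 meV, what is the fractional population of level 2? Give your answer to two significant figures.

0.12

Eᵢ/kT = 0, 0.9503, 1.541, 1.685.
Z = Σ e^(−Eᵢ/kT) = e^(−0) + e^(−0.9503) + e^(−1.541) + e^(−1.685) = 1.000 + 0.3866 + 0.2142 + 0.1854 = 1.786.
P₂ = e^(−E₂/kT) / Z = 0.2142/1.786 = 0.12.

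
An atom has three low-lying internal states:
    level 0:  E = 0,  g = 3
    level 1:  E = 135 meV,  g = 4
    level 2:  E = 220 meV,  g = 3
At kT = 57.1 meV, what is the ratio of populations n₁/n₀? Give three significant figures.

0.125

n₁/n₀ = (g₁/g₀) exp[−(E₁−E₀)/kT] = (4/3) × exp(−(135 meV)/(57.1 meV)) = (4/3) × exp(-2.3643) = 0.125.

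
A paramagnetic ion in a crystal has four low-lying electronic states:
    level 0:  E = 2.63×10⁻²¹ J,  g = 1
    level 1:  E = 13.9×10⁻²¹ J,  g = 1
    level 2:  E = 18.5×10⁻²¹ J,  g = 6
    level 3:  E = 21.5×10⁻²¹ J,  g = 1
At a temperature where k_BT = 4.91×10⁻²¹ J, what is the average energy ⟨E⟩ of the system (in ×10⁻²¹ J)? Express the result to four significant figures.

Eᵢ/kT = 0.535642, 2.83096, 3.76782, 4.37882.
Z = Σ gᵢe^(−Eᵢ/kT) = 1·e^(−0.535642) + 1·e^(−2.83096) + 6·e^(−3.76782) + 1·e^(−4.37882) = 0.585293 + 0.0589562 + 0.138614 + 0.0125401 = 0.795403.
⟨E⟩ = Σ Eᵢ gᵢe^(−Eᵢ/kT) / Z = (2.63·0.585293 + 13.9·0.0589562 + 18.5·0.138614 + 21.5·0.0125401) / 0.795403 = 6.528 ×10⁻²¹ J.

6.528 ×10⁻²¹ J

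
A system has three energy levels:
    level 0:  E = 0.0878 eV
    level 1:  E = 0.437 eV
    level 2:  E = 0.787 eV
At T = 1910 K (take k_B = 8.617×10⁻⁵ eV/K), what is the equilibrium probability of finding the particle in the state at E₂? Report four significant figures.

k_BT = 8.617×10⁻⁵ × 1910 K = 0.164585 eV.
Eᵢ/kT = 0.533463, 2.65516, 4.78172.
Z = Σ e^(−Eᵢ/kT) = e^(−0.533463) + e^(−2.65516) + e^(−4.78172) = 0.586570 + 0.0702876 + 0.00838157 = 0.665239.
P₂ = e^(−E₂/kT) / Z = 0.00838157/0.665239 = 0.01260.

0.01260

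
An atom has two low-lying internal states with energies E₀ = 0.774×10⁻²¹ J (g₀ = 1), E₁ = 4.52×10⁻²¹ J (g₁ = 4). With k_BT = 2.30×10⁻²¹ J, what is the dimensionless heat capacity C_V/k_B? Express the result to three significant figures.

0.654

Eᵢ/kT = 0.33652, 1.9652.
Z = Σ gᵢe^(−Eᵢ/kT) = 1·e^(−0.33652) + 4·e^(−1.9652) = 0.71425 + 0.56051 = 1.2748.
⟨E⟩ = 2.4210, ⟨E²⟩ = 9.3186.
C_V/k_B = (⟨E²⟩ − ⟨E⟩²)/(kT)² = (9.3186 − 5.8612)/5.2900 = 0.654.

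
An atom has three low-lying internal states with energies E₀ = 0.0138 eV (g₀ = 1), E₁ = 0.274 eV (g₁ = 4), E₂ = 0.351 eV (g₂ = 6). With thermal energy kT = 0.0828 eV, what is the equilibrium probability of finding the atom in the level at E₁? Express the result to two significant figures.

0.14

Eᵢ/kT = 0.1667, 3.309, 4.239.
Z = Σ gᵢe^(−Eᵢ/kT) = 1·e^(−0.1667) + 4·e^(−3.309) + 6·e^(−4.239) = 0.8465 + 0.1462 + 0.08653 = 1.079.
P₁ = g₁ e^(−E₁/kT) / Z = 0.1462/1.079 = 0.14.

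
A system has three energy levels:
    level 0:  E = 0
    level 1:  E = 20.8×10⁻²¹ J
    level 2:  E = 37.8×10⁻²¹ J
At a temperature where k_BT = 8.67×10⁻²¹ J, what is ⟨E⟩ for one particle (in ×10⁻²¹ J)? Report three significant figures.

Eᵢ/kT = 0, 2.3991, 4.3599.
Z = Σ e^(−Eᵢ/kT) = e^(−0) + e^(−2.3991) + e^(−4.3599) = 1.0000 + 0.090800 + 0.012780 = 1.1036.
⟨E⟩ = Σ Eᵢ e^(−Eᵢ/kT) / Z = (0·1.0000 + 20.8·0.090800 + 37.8·0.012780) / 1.1036 = 2.15 ×10⁻²¹ J.

2.15 ×10⁻²¹ J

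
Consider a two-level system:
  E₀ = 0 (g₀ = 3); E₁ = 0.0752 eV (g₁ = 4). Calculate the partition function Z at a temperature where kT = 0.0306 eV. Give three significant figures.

Eᵢ/kT = 0, 2.4575.
Z = Σ gᵢe^(−Eᵢ/kT) = 3·e^(−0) + 4·e^(−2.4575) = 3.0000 + 0.34260 = 3.3426.

Z = 3.34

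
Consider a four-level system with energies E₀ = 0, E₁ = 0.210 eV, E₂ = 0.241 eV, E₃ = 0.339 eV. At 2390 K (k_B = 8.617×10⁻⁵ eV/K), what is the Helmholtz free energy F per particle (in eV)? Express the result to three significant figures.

k_BT = 8.617×10⁻⁵ × 2390 K = 0.20595 eV.
Eᵢ/kT = 0, 1.0197, 1.1702, 1.6460.
Z = Σ e^(−Eᵢ/kT) = e^(−0) + e^(−1.0197) + e^(−1.1702) + e^(−1.6460) = 1.0000 + 0.36070 + 0.31030 + 0.19282 = 1.8638.
F = −kT ln Z = −0.20595 × ln(1.8638) = −0.20595 × 0.62262 = -0.128 eV.

-0.128 eV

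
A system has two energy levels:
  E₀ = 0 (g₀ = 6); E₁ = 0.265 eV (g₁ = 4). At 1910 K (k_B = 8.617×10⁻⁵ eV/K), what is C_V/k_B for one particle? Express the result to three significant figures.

k_BT = 8.617×10⁻⁵ × 1910 K = 0.16458 eV.
Eᵢ/kT = 0, 1.6102.
Z = Σ gᵢe^(−Eᵢ/kT) = 6·e^(−0) + 4·e^(−1.6102) = 6.0000 + 0.79939 = 6.7994.
⟨E⟩ = 0.031155 eV, ⟨E²⟩ = 0.0082562 eV².
C_V/k_B = (⟨E²⟩ − ⟨E⟩²)/(kT)² = (0.0082562 − 0.00097063)/0.027087 = 0.269.

0.269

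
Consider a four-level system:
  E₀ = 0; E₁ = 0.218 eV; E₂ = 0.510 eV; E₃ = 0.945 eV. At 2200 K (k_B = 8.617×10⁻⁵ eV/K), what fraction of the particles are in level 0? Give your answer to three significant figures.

k_BT = 8.617×10⁻⁵ × 2200 K = 0.18957 eV.
Eᵢ/kT = 0, 1.1500, 2.6903, 4.9850.
Z = Σ e^(−Eᵢ/kT) = e^(−0) + e^(−1.1500) + e^(−2.6903) + e^(−4.9850) = 1.0000 + 0.31664 + 0.067861 + 0.0068398 = 1.3913.
P₀ = e^(−E₀/kT) / Z = 1.0000/1.3913 = 0.719.

0.719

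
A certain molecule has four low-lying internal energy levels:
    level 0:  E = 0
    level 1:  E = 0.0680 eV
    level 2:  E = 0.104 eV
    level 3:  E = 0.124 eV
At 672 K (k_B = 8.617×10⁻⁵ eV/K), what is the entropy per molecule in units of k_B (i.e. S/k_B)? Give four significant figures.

1.038

k_BT = 8.617×10⁻⁵ × 672 K = 0.0579062 eV.
Eᵢ/kT = 0, 1.17431, 1.79601, 2.14139.
Z = Σ e^(−Eᵢ/kT) = e^(−0) + e^(−1.17431) + e^(−1.79601) + e^(−2.14139) = 1.00000 + 0.309032 + 0.165960 + 0.117491 = 1.59248.
⟨E⟩ = Σ EᵢPᵢ = 0.0331828 eV.
S/k_B = ln Z + ⟨E⟩/kT = ln(1.59248) + 0.0331828/0.0579062 = 0.465293 + 0.573044 = 1.038.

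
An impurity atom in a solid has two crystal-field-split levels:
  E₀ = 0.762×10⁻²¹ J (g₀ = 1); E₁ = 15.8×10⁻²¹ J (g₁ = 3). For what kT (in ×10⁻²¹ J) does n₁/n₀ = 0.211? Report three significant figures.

n₁/n₀ = (g₁/g₀) exp[−(E₁−E₀)/kT] = 0.211.
⇒ (E₁−E₀)/kT = ln((3/1)/0.211) = ln(14.218) = 2.6545.
kT = 15.038 ×10⁻²¹ J / 2.6545 = 5.67 ×10⁻²¹ J.

5.67 ×10⁻²¹ J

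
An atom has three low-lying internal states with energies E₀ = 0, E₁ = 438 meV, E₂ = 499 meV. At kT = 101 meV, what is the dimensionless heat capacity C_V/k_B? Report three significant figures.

Eᵢ/kT = 0, 4.3366, 4.9406.
Z = Σ e^(−Eᵢ/kT) = e^(−0) + e^(−4.3366) + e^(−4.9406) = 1.0000 + 0.013081 + 0.0071503 = 1.0202.
⟨E⟩ = 9.1134 meV, ⟨E²⟩ = 4205.0 meV².
C_V/k_B = (⟨E²⟩ − ⟨E⟩²)/(kT)² = (4205.0 − 83.054)/10201 = 0.404.

0.404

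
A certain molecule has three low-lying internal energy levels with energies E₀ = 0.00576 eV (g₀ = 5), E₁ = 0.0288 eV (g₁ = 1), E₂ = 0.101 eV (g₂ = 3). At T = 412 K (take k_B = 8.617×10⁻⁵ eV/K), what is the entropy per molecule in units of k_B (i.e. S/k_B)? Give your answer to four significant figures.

1.901

k_BT = 8.617×10⁻⁵ × 412 K = 0.0355020 eV.
Eᵢ/kT = 0.162244, 0.811222, 2.84491.
Z = Σ gᵢe^(−Eᵢ/kT) = 5·e^(−0.162244) + 1·e^(−0.811222) + 3·e^(−2.84491) = 4.25117 + 0.444315 + 0.174418 = 4.86990.
⟨E⟩ = Σ EᵢPᵢ = 0.0112732 eV.
S/k_B = ln Z + ⟨E⟩/kT = ln(4.86990) + 0.0112732/0.0355020 = 1.58307 + 0.317537 = 1.901.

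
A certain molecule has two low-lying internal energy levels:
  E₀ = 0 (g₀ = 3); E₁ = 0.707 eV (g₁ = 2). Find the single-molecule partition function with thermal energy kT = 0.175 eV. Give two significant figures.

Eᵢ/kT = 0, 4.040.
Z = Σ gᵢe^(−Eᵢ/kT) = 3·e^(−0) + 2·e^(−4.040) = 3.000 + 0.03519 = 3.035.

Z = 3.0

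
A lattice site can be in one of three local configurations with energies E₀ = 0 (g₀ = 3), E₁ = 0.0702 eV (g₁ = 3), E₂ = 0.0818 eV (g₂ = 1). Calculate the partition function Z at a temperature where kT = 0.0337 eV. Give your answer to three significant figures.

Z = 3.46

Eᵢ/kT = 0, 2.0831, 2.4273.
Z = Σ gᵢe^(−Eᵢ/kT) = 3·e^(−0) + 3·e^(−2.0831) + 1·e^(−2.4273) = 3.0000 + 0.37363 + 0.088275 = 3.4619.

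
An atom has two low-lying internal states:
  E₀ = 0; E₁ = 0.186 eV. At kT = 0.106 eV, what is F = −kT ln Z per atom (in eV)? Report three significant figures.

-0.0169 eV

Eᵢ/kT = 0, 1.7547.
Z = Σ e^(−Eᵢ/kT) = e^(−0) + e^(−1.7547) = 1.0000 + 0.17296 = 1.1730.
F = −kT ln Z = −0.106 × ln(1.1730) = −0.106 × 0.15956 = -0.0169 eV.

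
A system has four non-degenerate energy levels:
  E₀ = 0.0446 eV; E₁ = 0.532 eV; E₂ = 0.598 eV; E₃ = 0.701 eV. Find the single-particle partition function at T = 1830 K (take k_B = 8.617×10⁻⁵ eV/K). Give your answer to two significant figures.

Z = 0.82

k_BT = 8.617×10⁻⁵ × 1830 K = 0.1577 eV.
Eᵢ/kT = 0.2828, 3.373, 3.792, 4.445.
Z = Σ e^(−Eᵢ/kT) = e^(−0.2828) + e^(−3.373) + e^(−3.792) + e^(−4.445) = 0.7537 + 0.03429 + 0.02255 + 0.01174 = 0.8223.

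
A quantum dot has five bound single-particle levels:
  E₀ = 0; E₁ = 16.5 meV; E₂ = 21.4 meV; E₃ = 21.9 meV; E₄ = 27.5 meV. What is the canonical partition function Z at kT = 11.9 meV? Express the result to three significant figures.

Eᵢ/kT = 0, 1.3866, 1.7983, 1.8403, 2.3109.
Z = Σ e^(−Eᵢ/kT) = e^(−0) + e^(−1.3866) + e^(−1.7983) + e^(−1.8403) + e^(−2.3109) = 1.0000 + 0.24992 + 0.16558 + 0.15877 + 0.099172 = 1.6734.

Z = 1.67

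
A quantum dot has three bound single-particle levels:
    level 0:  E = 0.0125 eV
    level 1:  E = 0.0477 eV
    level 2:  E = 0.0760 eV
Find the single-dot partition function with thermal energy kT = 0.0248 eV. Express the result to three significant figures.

Z = 0.797

Eᵢ/kT = 0.50403, 1.9234, 3.0645.
Z = Σ e^(−Eᵢ/kT) = e^(−0.50403) + e^(−1.9234) + e^(−3.0645) = 0.60409 + 0.14611 + 0.046677 = 0.79688.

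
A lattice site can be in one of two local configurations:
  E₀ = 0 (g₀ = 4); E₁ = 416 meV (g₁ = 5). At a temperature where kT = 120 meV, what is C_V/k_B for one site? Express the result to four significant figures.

Eᵢ/kT = 0, 3.46667.
Z = Σ gᵢe^(−Eᵢ/kT) = 4·e^(−0) + 5·e^(−3.46667) = 4.00000 + 0.156104 = 4.15610.
⟨E⟩ = 15.6250 meV, ⟨E²⟩ = 6500.02 meV².
C_V/k_B = (⟨E²⟩ − ⟨E⟩²)/(kT)² = (6500.02 − 244.141)/14400.0 = 0.4344.

0.4344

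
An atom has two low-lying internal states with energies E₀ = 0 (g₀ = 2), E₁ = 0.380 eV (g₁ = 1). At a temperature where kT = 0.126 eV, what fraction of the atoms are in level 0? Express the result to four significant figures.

Eᵢ/kT = 0, 3.01587.
Z = Σ gᵢe^(−Eᵢ/kT) = 2·e^(−0) + 1·e^(−3.01587) = 2.00000 + 0.0490032 = 2.04900.
P₀ = g₀ e^(−E₀/kT) / Z = 2.00000/2.04900 = 0.9761.

0.9761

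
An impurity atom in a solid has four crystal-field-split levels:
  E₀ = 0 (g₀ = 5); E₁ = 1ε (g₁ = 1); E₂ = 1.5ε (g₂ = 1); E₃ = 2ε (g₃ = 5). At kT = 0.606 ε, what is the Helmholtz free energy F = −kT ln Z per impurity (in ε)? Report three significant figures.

Eᵢ/kT = 0, 1.6502, 2.4752, 3.3003.
Z = Σ gᵢe^(−Eᵢ/kT) = 5·e^(−0) + 1·e^(−1.6502) + 1·e^(−2.4752) + 5·e^(−3.3003) = 5.0000 + 0.19201 + 0.084146 + 0.18436 = 5.4605.
F = −kT ln Z = −0.606 × ln(5.4605) = −0.606 × 1.6975 = -1.03 ε.

-1.03 ε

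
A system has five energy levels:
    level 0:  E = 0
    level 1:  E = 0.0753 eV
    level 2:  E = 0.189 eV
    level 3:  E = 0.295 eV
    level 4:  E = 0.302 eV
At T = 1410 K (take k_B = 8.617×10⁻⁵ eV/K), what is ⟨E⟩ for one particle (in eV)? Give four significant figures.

k_BT = 8.617×10⁻⁵ × 1410 K = 0.121500 eV.
Eᵢ/kT = 0, 0.619753, 1.55556, 2.42798, 2.48560.
Z = Σ e^(−Eᵢ/kT) = e^(−0) + e^(−0.619753) + e^(−1.55556) + e^(−2.42798) + e^(−2.48560) = 1.00000 + 0.538077 + 0.211071 + 0.0882148 + 0.0832756 = 1.92064.
⟨E⟩ = Σ Eᵢ e^(−Eᵢ/kT) / Z = (0·1.00000 + 0.0753·0.538077 + 0.189·0.211071 + 0.295·0.0882148 + 0.302·0.0832756) / 1.92064 = 0.06851 eV.

0.06851 eV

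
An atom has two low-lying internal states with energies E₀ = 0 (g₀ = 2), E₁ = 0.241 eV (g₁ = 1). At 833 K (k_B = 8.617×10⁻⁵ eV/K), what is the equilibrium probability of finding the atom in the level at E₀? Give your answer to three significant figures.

k_BT = 8.617×10⁻⁵ × 833 K = 0.071780 eV.
Eᵢ/kT = 0, 3.3575.
Z = Σ gᵢe^(−Eᵢ/kT) = 2·e^(−0) + 1·e^(−3.3575) = 2.0000 + 0.034822 = 2.0348.
P₀ = g₀ e^(−E₀/kT) / Z = 2.0000/2.0348 = 0.983.

0.983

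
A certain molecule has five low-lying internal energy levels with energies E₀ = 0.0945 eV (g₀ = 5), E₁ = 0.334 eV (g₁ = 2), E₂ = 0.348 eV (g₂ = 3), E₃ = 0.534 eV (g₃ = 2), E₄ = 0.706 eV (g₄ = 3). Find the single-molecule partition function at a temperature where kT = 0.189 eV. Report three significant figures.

Eᵢ/kT = 0.50000, 1.7672, 1.8413, 2.8254, 3.7354.
Z = Σ gᵢe^(−Eᵢ/kT) = 5·e^(−0.50000) + 2·e^(−1.7672) + 3·e^(−1.8413) + 2·e^(−2.8254) + 3·e^(−3.7354) = 3.0327 + 0.34162 + 0.47583 + 0.11857 + 0.071591 = 4.0403.

Z = 4.04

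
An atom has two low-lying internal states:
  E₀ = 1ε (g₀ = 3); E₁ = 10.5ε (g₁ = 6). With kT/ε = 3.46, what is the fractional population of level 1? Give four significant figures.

Eᵢ/kT = 0.289017, 3.03468.
Z = Σ gᵢe^(−Eᵢ/kT) = 3·e^(−0.289017) + 6·e^(−3.03468) = 2.24700 + 0.288540 = 2.53554.
P₁ = g₁ e^(−E₁/kT) / Z = 0.288540/2.53554 = 0.1138.

0.1138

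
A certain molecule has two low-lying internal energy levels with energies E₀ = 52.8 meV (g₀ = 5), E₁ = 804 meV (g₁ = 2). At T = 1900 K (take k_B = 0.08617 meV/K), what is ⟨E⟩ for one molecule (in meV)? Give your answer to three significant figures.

55.8 meV

k_BT = 0.08617 × 1900 K = 163.72 meV.
Eᵢ/kT = 0.32250, 4.9108.
Z = Σ gᵢe^(−Eᵢ/kT) = 5·e^(−0.32250) + 2·e^(−4.9108) = 3.6217 + 0.014733 = 3.6364.
⟨E⟩ = Σ Eᵢ gᵢe^(−Eᵢ/kT) / Z = (52.8·3.6217 + 804·0.014733) / 3.6364 = 55.8 meV.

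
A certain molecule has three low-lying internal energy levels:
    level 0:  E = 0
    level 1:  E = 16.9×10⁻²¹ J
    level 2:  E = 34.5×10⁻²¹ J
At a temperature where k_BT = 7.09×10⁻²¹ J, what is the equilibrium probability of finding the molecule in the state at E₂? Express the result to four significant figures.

0.007004

Eᵢ/kT = 0, 2.38364, 4.86601.
Z = Σ e^(−Eᵢ/kT) = e^(−0) + e^(−2.38364) + e^(−4.86601) = 1.00000 + 0.0922143 + 0.00770404 = 1.09992.
P₂ = e^(−E₂/kT) / Z = 0.00770404/1.09992 = 0.007004.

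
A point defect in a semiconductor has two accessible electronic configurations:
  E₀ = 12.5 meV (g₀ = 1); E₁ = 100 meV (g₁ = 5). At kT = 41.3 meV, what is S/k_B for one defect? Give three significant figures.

1.27

Eᵢ/kT = 0.30266, 2.4213.
Z = Σ gᵢe^(−Eᵢ/kT) = 1·e^(−0.30266) + 5·e^(−2.4213) = 0.73885 + 0.44403 = 1.1829.
⟨E⟩ = Σ EᵢPᵢ = 45.345 meV.
S/k_B = ln Z + ⟨E⟩/kT = ln(1.1829) + 45.345/41.3 = 0.16797 + 1.0979 = 1.27.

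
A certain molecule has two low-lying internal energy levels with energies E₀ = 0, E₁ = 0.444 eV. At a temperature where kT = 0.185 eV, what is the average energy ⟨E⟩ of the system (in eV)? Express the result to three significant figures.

Eᵢ/kT = 0, 2.4000.
Z = Σ e^(−Eᵢ/kT) = e^(−0) + e^(−2.4000) = 1.0000 + 0.090718 = 1.0907.
⟨E⟩ = Σ Eᵢ e^(−Eᵢ/kT) / Z = (0·1.0000 + 0.444·0.090718) / 1.0907 = 0.0369 eV.

0.0369 eV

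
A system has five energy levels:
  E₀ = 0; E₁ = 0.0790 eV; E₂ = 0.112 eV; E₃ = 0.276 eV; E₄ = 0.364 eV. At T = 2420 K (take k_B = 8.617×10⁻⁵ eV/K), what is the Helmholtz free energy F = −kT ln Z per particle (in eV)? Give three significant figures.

k_BT = 8.617×10⁻⁵ × 2420 K = 0.20853 eV.
Eᵢ/kT = 0, 0.37884, 0.53709, 1.3236, 1.7456.
Z = Σ e^(−Eᵢ/kT) = e^(−0) + e^(−0.37884) + e^(−0.53709) + e^(−1.3236) + e^(−1.7456) = 1.0000 + 0.68466 + 0.58445 + 0.26618 + 0.17454 = 2.7098.
F = −kT ln Z = −0.20853 × ln(2.7098) = −0.20853 × 0.99687 = -0.208 eV.

-0.208 eV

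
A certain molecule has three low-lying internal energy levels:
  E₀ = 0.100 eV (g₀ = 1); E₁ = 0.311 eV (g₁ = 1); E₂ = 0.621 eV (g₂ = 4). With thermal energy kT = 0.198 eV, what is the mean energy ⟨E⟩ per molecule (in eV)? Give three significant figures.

Eᵢ/kT = 0.50505, 1.5707, 3.1364.
Z = Σ gᵢe^(−Eᵢ/kT) = 1·e^(−0.50505) + 1·e^(−1.5707) + 4·e^(−3.1364) = 0.60348 + 0.20790 + 0.17376 = 0.98514.
⟨E⟩ = Σ Eᵢ gᵢe^(−Eᵢ/kT) / Z = (0.100·0.60348 + 0.311·0.20790 + 0.621·0.17376) / 0.98514 = 0.236 eV.

0.236 eV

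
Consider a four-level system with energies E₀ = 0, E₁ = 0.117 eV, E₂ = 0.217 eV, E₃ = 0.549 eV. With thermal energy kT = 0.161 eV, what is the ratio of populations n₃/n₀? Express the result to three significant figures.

0.0330

n₃/n₀ = exp[−(E₃−E₀)/kT] = exp(−(0.549 eV)/(0.161 eV)) = exp(-3.4099) = 0.0330.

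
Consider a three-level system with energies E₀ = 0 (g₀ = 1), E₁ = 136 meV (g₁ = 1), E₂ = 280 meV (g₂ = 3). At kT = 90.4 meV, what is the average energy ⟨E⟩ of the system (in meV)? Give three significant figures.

Eᵢ/kT = 0, 1.5044, 3.0973.
Z = Σ gᵢe^(−Eᵢ/kT) = 1·e^(−0) + 1·e^(−1.5044) + 3·e^(−3.0973) = 1.0000 + 0.22215 + 0.13551 = 1.3577.
⟨E⟩ = Σ Eᵢ gᵢe^(−Eᵢ/kT) / Z = (0·1.0000 + 136·0.22215 + 280·0.13551) / 1.3577 = 50.2 meV.

50.2 meV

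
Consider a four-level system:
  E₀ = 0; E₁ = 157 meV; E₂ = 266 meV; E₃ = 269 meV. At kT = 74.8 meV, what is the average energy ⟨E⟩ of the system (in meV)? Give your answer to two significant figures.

Eᵢ/kT = 0, 2.099, 3.556, 3.596.
Z = Σ e^(−Eᵢ/kT) = e^(−0) + e^(−2.099) + e^(−3.556) + e^(−3.596) = 1.000 + 0.1226 + 0.02855 + 0.02743 = 1.179.
⟨E⟩ = Σ Eᵢ e^(−Eᵢ/kT) / Z = (0·1.000 + 157·0.1226 + 266·0.02855 + 269·0.02743) / 1.179 = 29 meV.

29 meV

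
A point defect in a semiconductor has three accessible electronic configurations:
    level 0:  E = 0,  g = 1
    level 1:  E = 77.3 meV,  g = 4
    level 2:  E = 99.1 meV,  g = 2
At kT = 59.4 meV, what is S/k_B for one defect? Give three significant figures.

Eᵢ/kT = 0, 1.3013, 1.6684.
Z = Σ gᵢe^(−Eᵢ/kT) = 1·e^(−0) + 4·e^(−1.3013) + 2·e^(−1.6684) = 1.0000 + 1.0887 + 0.37710 = 2.4658.
⟨E⟩ = Σ EᵢPᵢ = 49.285 meV.
S/k_B = ln Z + ⟨E⟩/kT = ln(2.4658) + 49.285/59.4 = 0.90252 + 0.82971 = 1.73.

1.73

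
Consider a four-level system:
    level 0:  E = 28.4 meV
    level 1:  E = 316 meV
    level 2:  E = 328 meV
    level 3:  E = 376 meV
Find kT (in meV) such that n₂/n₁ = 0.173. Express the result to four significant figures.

6.840 meV

n₂/n₁ = exp[−(E₂−E₁)/kT] = 0.173.
⇒ (E₂−E₁)/kT = ln(1/0.173) = ln(5.78035) = 1.75446.
kT = 12 meV / 1.75446 = 6.840 meV.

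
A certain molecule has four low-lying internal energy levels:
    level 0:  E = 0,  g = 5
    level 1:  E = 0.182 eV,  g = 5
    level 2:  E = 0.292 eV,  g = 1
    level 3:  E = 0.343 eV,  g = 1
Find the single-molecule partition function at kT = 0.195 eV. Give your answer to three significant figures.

Z = 7.36

Eᵢ/kT = 0, 0.93333, 1.4974, 1.7590.
Z = Σ gᵢe^(−Eᵢ/kT) = 5·e^(−0) + 5·e^(−0.93333) + 1·e^(−1.4974) + 1·e^(−1.7590) = 5.0000 + 1.9662 + 0.22371 + 0.17222 = 7.3621.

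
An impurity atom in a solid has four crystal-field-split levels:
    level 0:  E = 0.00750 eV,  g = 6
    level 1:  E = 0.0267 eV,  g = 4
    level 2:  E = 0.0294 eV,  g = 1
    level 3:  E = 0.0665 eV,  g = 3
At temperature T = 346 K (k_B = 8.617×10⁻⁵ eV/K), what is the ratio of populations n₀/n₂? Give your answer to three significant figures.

12.5

k_BT = 8.617×10⁻⁵ × 346 K = 0.029815 eV.
n₀/n₂ = (g₀/g₂) exp[−(E₀−E₂)/kT] = (6/1) × exp(−(-0.02190 eV)/(0.029815 eV)) = (6/1) × exp(0.73453) = 12.5.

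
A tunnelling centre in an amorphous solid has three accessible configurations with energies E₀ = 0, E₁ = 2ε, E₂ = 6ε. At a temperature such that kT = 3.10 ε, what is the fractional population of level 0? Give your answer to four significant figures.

0.5992

Eᵢ/kT = 0, 0.645161, 1.93548.
Z = Σ e^(−Eᵢ/kT) = e^(−0) + e^(−0.645161) + e^(−1.93548) = 1.00000 + 0.524578 + 0.144355 = 1.66893.
P₀ = e^(−E₀/kT) / Z = 1.00000/1.66893 = 0.5992.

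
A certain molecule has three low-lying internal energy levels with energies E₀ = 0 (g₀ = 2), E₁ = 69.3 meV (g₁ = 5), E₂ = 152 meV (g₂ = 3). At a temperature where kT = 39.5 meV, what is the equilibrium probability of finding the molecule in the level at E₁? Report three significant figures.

Eᵢ/kT = 0, 1.7544, 3.8481.
Z = Σ gᵢe^(−Eᵢ/kT) = 2·e^(−0) + 5·e^(−1.7544) + 3·e^(−3.8481) = 2.0000 + 0.86506 + 0.063961 = 2.9290.
P₁ = g₁ e^(−E₁/kT) / Z = 0.86506/2.9290 = 0.295.

0.295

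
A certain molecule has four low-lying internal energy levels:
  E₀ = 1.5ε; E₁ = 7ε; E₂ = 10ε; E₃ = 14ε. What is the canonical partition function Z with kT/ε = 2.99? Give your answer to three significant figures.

Eᵢ/kT = 0.50167, 2.3411, 3.3445, 4.6823.
Z = Σ e^(−Eᵢ/kT) = e^(−0.50167) + e^(−2.3411) + e^(−3.3445) + e^(−4.6823) = 0.60552 + 0.096222 + 0.035278 + 0.0092577 = 0.74628.

Z = 0.746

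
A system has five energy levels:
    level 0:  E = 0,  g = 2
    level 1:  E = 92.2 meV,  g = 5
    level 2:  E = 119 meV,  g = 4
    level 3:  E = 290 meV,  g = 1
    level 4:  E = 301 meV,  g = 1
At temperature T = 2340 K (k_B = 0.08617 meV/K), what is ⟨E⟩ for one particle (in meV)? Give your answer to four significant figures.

88.23 meV

k_BT = 0.08617 × 2340 K = 201.638 meV.
Eᵢ/kT = 0, 0.457255, 0.590167, 1.43822, 1.49277.
Z = Σ gᵢe^(−Eᵢ/kT) = 2·e^(−0) + 5·e^(−0.457255) + 4·e^(−0.590167) + 1·e^(−1.43822) + 1·e^(−1.49277) = 2.00000 + 3.16509 + 2.21694 + 0.237350 + 0.224749 = 7.84413.
⟨E⟩ = Σ Eᵢ gᵢe^(−Eᵢ/kT) / Z = (0·2.00000 + 92.2·3.16509 + 119·2.21694 + 290·0.237350 + 301·0.224749) / 7.84413 = 88.23 meV.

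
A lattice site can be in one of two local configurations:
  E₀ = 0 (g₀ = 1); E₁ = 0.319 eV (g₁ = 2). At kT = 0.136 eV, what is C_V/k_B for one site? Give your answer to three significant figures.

0.742

Eᵢ/kT = 0, 2.3456.
Z = Σ gᵢe^(−Eᵢ/kT) = 1·e^(−0) + 2·e^(−2.3456) = 1.0000 + 0.19158 = 1.1916.
⟨E⟩ = 0.051287 eV, ⟨E²⟩ = 0.016361 eV².
C_V/k_B = (⟨E²⟩ − ⟨E⟩²)/(kT)² = (0.016361 − 0.0026304)/0.018496 = 0.742.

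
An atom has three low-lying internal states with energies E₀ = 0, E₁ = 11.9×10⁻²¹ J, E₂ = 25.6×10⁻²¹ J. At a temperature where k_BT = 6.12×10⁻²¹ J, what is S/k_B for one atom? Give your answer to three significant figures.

Eᵢ/kT = 0, 1.9444, 4.1830.
Z = Σ e^(−Eᵢ/kT) = e^(−0) + e^(−1.9444) + e^(−4.1830) = 1.0000 + 0.14307 + 0.015253 = 1.1583.
⟨E⟩ = Σ EᵢPᵢ = 1.8070 ×10⁻²¹ J.
S/k_B = ln Z + ⟨E⟩/kT = ln(1.1583) + 1.8070/6.12 = 0.14695 + 0.29526 = 0.442.

0.442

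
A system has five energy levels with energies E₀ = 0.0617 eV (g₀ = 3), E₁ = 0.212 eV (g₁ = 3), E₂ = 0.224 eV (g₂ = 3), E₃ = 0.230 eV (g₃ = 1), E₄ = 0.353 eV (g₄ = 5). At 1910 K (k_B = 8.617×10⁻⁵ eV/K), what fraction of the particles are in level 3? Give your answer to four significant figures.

0.05504

k_BT = 8.617×10⁻⁵ × 1910 K = 0.164585 eV.
Eᵢ/kT = 0.374882, 1.28809, 1.36100, 1.39745, 2.14479.
Z = Σ gᵢe^(−Eᵢ/kT) = 3·e^(−0.374882) + 3·e^(−1.28809) + 3·e^(−1.36100) + 1·e^(−1.39745) + 5·e^(−2.14479) = 2.06211 + 0.827391 + 0.769213 + 0.247227 + 0.585463 = 4.49140.
P₃ = g₃ e^(−E₃/kT) / Z = 0.247227/4.49140 = 0.05504.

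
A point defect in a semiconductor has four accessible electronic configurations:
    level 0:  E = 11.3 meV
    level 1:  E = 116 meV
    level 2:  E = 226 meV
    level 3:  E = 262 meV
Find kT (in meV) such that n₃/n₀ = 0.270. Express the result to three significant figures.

191 meV

n₃/n₀ = exp[−(E₃−E₀)/kT] = 0.270.
⇒ (E₃−E₀)/kT = ln(1/0.270) = ln(3.7037) = 1.3093.
kT = 250.7 meV / 1.3093 = 191 meV.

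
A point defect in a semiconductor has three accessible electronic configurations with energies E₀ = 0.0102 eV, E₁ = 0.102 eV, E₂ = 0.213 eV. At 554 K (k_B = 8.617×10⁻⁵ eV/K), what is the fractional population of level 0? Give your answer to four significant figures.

k_BT = 8.617×10⁻⁵ × 554 K = 0.0477382 eV.
Eᵢ/kT = 0.213665, 2.13665, 4.46184.
Z = Σ e^(−Eᵢ/kT) = e^(−0.213665) + e^(−2.13665) + e^(−4.46184) = 0.807619 + 0.118050 + 0.0115411 = 0.937210.
P₀ = e^(−E₀/kT) / Z = 0.807619/0.937210 = 0.8617.

0.8617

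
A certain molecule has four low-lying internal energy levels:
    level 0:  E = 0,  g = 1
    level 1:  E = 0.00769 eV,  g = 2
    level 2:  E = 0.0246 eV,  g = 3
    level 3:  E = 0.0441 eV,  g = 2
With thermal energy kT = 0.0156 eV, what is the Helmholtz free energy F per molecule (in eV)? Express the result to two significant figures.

-0.017 eV

Eᵢ/kT = 0, 0.4929, 1.577, 2.827.
Z = Σ gᵢe^(−Eᵢ/kT) = 1·e^(−0) + 2·e^(−0.4929) + 3·e^(−1.577) + 2·e^(−2.827) = 1.000 + 1.222 + 0.6198 + 0.1184 = 2.960.
F = −kT ln Z = −0.0156 × ln(2.960) = −0.0156 × 1.085 = -0.017 eV.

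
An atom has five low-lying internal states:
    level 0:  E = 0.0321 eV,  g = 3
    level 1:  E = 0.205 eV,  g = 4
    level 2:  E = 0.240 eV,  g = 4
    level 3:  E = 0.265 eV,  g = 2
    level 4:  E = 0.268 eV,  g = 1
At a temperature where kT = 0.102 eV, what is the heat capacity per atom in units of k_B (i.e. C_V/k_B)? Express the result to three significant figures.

0.854

Eᵢ/kT = 0.31471, 2.0098, 2.3529, 2.5980, 2.6275.
Z = Σ gᵢe^(−Eᵢ/kT) = 3·e^(−0.31471) + 4·e^(−2.0098) + 4·e^(−2.3529) + 2·e^(−2.5980) + 1·e^(−2.6275) = 2.1900 + 0.53606 + 0.38037 + 0.14884 + 0.072259 = 3.3275.
⟨E⟩ = 0.099260 eV, ⟨E²⟩ = 0.018734 eV².
C_V/k_B = (⟨E²⟩ − ⟨E⟩²)/(kT)² = (0.018734 − 0.0098525)/0.010404 = 0.854.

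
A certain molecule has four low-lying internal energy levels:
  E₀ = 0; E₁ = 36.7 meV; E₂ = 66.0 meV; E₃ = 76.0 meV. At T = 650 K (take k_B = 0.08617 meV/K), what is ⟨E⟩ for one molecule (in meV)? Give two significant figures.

k_BT = 0.08617 × 650 K = 56.01 meV.
Eᵢ/kT = 0, 0.6552, 1.178, 1.357.
Z = Σ e^(−Eᵢ/kT) = e^(−0) + e^(−0.6552) + e^(−1.178) + e^(−1.357) = 1.000 + 0.5193 + 0.3079 + 0.2574 = 2.085.
⟨E⟩ = Σ Eᵢ e^(−Eᵢ/kT) / Z = (0·1.000 + 36.7·0.5193 + 66.0·0.3079 + 76.0·0.2574) / 2.085 = 28 meV.

28 meV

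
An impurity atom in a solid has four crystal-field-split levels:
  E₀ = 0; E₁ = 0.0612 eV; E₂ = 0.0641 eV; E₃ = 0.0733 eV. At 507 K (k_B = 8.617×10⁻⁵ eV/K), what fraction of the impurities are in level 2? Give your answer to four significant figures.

k_BT = 8.617×10⁻⁵ × 507 K = 0.0436882 eV.
Eᵢ/kT = 0, 1.40084, 1.46722, 1.67780.
Z = Σ e^(−Eᵢ/kT) = e^(−0) + e^(−1.40084) + e^(−1.46722) + e^(−1.67780) = 1.00000 + 0.246390 + 0.230566 + 0.186784 = 1.66374.
P₂ = e^(−E₂/kT) / Z = 0.230566/1.66374 = 0.1386.

0.1386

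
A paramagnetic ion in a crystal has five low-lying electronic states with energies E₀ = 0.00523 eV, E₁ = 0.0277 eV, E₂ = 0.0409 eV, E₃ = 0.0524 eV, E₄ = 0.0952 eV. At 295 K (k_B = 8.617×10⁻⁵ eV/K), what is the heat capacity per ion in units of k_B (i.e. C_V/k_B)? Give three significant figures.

0.569

k_BT = 8.617×10⁻⁵ × 295 K = 0.025420 eV.
Eᵢ/kT = 0.20574, 1.0897, 1.6090, 2.0614, 3.7451.
Z = Σ e^(−Eᵢ/kT) = e^(−0.20574) + e^(−1.0897) + e^(−1.6090) + e^(−2.0614) + e^(−3.7451) = 0.81404 + 0.33632 + 0.20009 + 0.12728 + 0.023633 = 1.5014.
⟨E⟩ = 0.020432 eV, ⟨E²⟩ = 0.00078507 eV².
C_V/k_B = (⟨E²⟩ − ⟨E⟩²)/(kT)² = (0.00078507 − 0.00041747)/0.00064618 = 0.569.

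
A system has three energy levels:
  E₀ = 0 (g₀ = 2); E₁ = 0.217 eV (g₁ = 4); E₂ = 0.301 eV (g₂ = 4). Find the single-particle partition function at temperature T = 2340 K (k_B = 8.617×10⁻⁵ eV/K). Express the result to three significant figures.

Z = 4.26

k_BT = 8.617×10⁻⁵ × 2340 K = 0.20164 eV.
Eᵢ/kT = 0, 1.0762, 1.4928.
Z = Σ gᵢe^(−Eᵢ/kT) = 2·e^(−0) + 4·e^(−1.0762) + 4·e^(−1.4928) = 2.0000 + 1.3636 + 0.89897 = 4.2626.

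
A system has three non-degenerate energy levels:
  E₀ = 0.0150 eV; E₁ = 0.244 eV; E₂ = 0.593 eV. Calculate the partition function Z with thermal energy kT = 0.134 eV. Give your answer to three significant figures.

Z = 1.07

Eᵢ/kT = 0.11194, 1.8209, 4.4254.
Z = Σ e^(−Eᵢ/kT) = e^(−0.11194) + e^(−1.8209) + e^(−4.4254) = 0.89410 + 0.16188 + 0.011969 = 1.0679.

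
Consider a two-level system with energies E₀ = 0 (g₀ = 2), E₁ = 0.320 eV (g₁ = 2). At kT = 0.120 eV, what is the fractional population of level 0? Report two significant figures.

0.94

Eᵢ/kT = 0, 2.667.
Z = Σ gᵢe^(−Eᵢ/kT) = 2·e^(−0) + 2·e^(−2.667) = 2.000 + 0.1389 = 2.139.
P₀ = g₀ e^(−E₀/kT) / Z = 2.000/2.139 = 0.94.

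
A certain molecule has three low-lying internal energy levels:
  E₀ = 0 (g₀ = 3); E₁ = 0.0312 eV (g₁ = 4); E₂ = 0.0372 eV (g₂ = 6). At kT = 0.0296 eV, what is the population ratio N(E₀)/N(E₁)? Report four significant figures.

2.152

n₀/n₁ = (g₀/g₁) exp[−(E₀−E₁)/kT] = (3/4) × exp(−(-0.0312 eV)/(0.0296 eV)) = (3/4) × exp(1.05405) = 2.152.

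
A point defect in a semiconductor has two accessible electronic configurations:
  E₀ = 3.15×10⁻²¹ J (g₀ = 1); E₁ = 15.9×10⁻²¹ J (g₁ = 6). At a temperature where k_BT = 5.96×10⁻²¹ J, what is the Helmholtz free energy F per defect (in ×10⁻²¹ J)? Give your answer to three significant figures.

-0.0351 ×10⁻²¹ J

Eᵢ/kT = 0.52852, 2.6678.
Z = Σ gᵢe^(−Eᵢ/kT) = 1·e^(−0.52852) + 6·e^(−2.6678) = 0.58948 + 0.41643 = 1.0059.
F = −kT ln Z = −5.96 × ln(1.0059) = −5.96 × 0.0058827 = -0.0351 ×10⁻²¹ J.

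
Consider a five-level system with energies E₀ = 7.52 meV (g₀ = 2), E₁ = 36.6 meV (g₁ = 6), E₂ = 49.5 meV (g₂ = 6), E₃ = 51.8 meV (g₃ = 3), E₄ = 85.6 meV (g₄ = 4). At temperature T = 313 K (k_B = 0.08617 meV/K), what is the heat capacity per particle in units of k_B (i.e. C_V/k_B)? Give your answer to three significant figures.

0.560

k_BT = 0.08617 × 313 K = 26.971 meV.
Eᵢ/kT = 0.27882, 1.3570, 1.8353, 1.9206, 3.1738.
Z = Σ gᵢe^(−Eᵢ/kT) = 2·e^(−0.27882) + 6·e^(−1.3570) + 6·e^(−1.8353) + 3·e^(−1.9206) + 4·e^(−3.1738) = 1.5134 + 1.5446 + 0.95739 + 0.43956 + 0.16738 = 4.6223.
⟨E⟩ = 32.971 meV, ⟨E²⟩ = 1494.2 meV².
C_V/k_B = (⟨E²⟩ − ⟨E⟩²)/(kT)² = (1494.2 − 1087.1)/727.43 = 0.560.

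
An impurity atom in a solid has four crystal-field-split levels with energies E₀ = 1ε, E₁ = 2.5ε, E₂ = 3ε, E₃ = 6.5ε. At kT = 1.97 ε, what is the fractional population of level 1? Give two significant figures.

Eᵢ/kT = 0.5076, 1.269, 1.523, 3.299.
Z = Σ e^(−Eᵢ/kT) = e^(−0.5076) + e^(−1.269) + e^(−1.523) + e^(−3.299) = 0.6019 + 0.2811 + 0.2181 + 0.03692 = 1.138.
P₁ = e^(−E₁/kT) / Z = 0.2811/1.138 = 0.25.

0.25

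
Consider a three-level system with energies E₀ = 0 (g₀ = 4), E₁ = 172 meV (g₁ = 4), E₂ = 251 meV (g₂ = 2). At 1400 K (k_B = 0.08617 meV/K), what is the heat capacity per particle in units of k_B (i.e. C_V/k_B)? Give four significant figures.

0.4509

k_BT = 0.08617 × 1400 K = 120.638 meV.
Eᵢ/kT = 0, 1.42575, 2.08060.
Z = Σ gᵢe^(−Eᵢ/kT) = 4·e^(−0) + 4·e^(−1.42575) + 2·e^(−2.08060) = 4.00000 + 0.961313 + 0.249711 = 5.21102.
⟨E⟩ = 43.7579 meV, ⟨E²⟩ = 8476.56 meV².
C_V/k_B = (⟨E²⟩ − ⟨E⟩²)/(kT)² = (8476.56 − 1914.75)/14553.5 = 0.4509.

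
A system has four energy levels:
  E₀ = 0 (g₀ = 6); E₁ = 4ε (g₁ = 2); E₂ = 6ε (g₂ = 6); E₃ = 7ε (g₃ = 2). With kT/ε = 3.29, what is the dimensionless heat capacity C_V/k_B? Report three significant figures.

Eᵢ/kT = 0, 1.2158, 1.8237, 2.1277.
Z = Σ gᵢe^(−Eᵢ/kT) = 6·e^(−0) + 2·e^(−1.2158) + 6·e^(−1.8237) + 2·e^(−2.1277) = 6.0000 + 0.59295 + 0.96856 + 0.23822 = 7.7997.
⟨E⟩ = 1.2630 ε, ⟨E²⟩ = 7.1834 ε².
C_V/k_B = (⟨E²⟩ − ⟨E⟩²)/(kT)² = (7.1834 − 1.5952)/10.824 = 0.516.

0.516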